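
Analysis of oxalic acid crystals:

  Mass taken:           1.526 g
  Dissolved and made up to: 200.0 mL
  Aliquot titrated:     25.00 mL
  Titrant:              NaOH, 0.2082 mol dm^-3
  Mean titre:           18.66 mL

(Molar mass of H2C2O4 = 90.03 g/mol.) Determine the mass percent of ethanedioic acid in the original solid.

91.68 %

H2C2O4 + 2 NaOH → Na2C2O4 + 2 H2O
n(NaOH) per titration = 0.01866 × 0.2082 = 3.885 × 10^-3 mol
From the 1:2 ratio, n(H2C2O4) in each aliquot = 1/2 × 3.885 × 10^-3 = 1.943 × 10^-3 mol
n(H2C2O4) in the whole flask = 1.943 × 10^-3 × 200.0/25.00 = 0.01554 mol
mass of H2C2O4 = 0.01554 × 90.03 = 1.399 g
% H2C2O4 = 1.399 / 1.526 × 100 = 91.68 %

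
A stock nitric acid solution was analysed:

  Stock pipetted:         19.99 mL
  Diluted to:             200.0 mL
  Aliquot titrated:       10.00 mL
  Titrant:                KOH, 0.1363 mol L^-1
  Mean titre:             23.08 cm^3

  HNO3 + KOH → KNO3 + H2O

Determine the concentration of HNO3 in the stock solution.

n(KOH) = 0.02308 × 0.1363 = 3.146 × 10^-3 mol
n(HNO3) in the aliquot = 3.146 × 10^-3 mol (1:1 ratio)
[HNO3]_dilute = 3.146 × 10^-3 / 0.01000 = 0.3146 mol/L
Dilution factor = 200.0 / 19.99 = 10.01
[HNO3]_stock = 0.3146 × 10.01 = 3.147 mol/L

3.147 mol/L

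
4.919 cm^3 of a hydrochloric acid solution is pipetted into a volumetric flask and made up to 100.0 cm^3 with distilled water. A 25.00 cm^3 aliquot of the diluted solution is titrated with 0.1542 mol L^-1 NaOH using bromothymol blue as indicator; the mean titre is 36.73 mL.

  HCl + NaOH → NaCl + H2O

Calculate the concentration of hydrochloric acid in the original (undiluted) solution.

4.606 mol/L

n(NaOH) = 0.03673 × 0.1542 = 5.664 × 10^-3 mol
n(HCl) in the aliquot = 5.664 × 10^-3 mol (1:1 ratio)
[HCl]_dilute = 5.664 × 10^-3 / 0.02500 = 0.2266 mol/L
Dilution factor = 100.0 / 4.919 = 20.33
[HCl]_stock = 0.2266 × 20.33 = 4.606 mol/L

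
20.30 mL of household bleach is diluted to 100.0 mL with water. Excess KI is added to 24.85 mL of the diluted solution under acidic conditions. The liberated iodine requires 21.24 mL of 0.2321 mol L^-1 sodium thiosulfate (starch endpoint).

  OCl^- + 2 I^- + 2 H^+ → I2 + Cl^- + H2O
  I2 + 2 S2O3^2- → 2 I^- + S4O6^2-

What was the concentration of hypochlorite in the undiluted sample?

0.4886 mol/L

n(S2O3^2-) = 0.02124 × 0.2321 = 4.930 × 10^-3 mol
n(I2) = n(S2O3^2-)/2 = 2.465 × 10^-3 mol
n(OCl^-) in the aliquot = 2.465 × 10^-3 mol (1:1 ratio)
[OCl^-]_dilute = 2.465 × 10^-3 / 0.02485 = 0.09919 mol/L
[OCl^-]_original = 0.09919 × 100.0/20.30 = 0.4886 mol/L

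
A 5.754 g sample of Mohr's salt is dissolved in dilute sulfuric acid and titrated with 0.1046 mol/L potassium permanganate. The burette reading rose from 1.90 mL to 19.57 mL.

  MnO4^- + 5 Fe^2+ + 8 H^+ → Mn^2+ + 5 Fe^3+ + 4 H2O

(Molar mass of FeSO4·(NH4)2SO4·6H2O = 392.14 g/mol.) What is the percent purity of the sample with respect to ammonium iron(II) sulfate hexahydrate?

n(KMnO4) = 0.01767 L × 0.1046 mol/L = 1.848 × 10^-3 mol
From the 5:1 ratio, n(FeSO4·(NH4)2SO4·6H2O) = 5/1 × 1.848 × 10^-3 = 9.241 × 10^-3 mol
mass of FeSO4·(NH4)2SO4·6H2O = 9.241 × 10^-3 × 392.14 g/mol = 3.624 g
% FeSO4·(NH4)2SO4·6H2O = 3.624 / 5.754 × 100 = 62.98 %

62.98 %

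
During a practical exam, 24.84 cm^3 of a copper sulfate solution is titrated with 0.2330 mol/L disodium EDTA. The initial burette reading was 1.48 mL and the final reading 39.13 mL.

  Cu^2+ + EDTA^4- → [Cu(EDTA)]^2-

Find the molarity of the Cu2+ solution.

n(EDTA) = 0.03765 L × 0.2330 mol/L = 8.772 × 10^-3 mol
n(Cu2+) = 8.772 × 10^-3 mol (1:1 mole ratio)
[Cu2+] = 8.772 × 10^-3 mol / 0.02484 L = 0.3532 mol/L

0.3532 mol/L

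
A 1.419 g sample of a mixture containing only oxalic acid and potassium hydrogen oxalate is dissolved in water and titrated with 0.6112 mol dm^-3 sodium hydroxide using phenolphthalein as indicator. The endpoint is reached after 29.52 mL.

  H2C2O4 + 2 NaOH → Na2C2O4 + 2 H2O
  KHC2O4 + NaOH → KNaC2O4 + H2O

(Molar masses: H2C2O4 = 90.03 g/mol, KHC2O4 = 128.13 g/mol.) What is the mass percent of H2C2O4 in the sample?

34.08 %

n(NaOH) = 0.02952 × 0.6112 = 0.01804 mol
Let x = n(H2C2O4), y = n(KHC2O4).
Titrant: 2x + 1y = 0.01804;  mass: 90.03x + 128.13y = 1.419
Solving, x = 5.371 × 10^-3 mol, y = 7.301 × 10^-3 mol
mass of H2C2O4 = 5.371 × 10^-3 × 90.03 = 0.4835 g
% H2C2O4 = 0.4835 / 1.419 × 100 = 34.08 %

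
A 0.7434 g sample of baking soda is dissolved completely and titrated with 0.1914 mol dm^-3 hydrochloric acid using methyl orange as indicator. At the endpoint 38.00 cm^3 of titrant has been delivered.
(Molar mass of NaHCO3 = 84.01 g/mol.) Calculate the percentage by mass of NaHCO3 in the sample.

82.19 %

NaHCO3 + HCl → NaCl + H2O + CO2
n(HCl) = 0.03800 L × 0.1914 mol/L = 7.273 × 10^-3 mol
n(NaHCO3) = 7.273 × 10^-3 mol (1:1 ratio)
mass of NaHCO3 = 7.273 × 10^-3 × 84.01 g/mol = 0.6110 g
% NaHCO3 = 0.6110 / 0.7434 × 100 = 82.19 %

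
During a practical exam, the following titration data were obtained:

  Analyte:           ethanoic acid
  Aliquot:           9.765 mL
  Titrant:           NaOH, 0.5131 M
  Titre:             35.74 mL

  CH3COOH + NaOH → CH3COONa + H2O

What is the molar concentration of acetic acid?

1.878 M

n(NaOH) = 0.03574 L × 0.5131 mol/L = 0.01834 mol
n(CH3COOH) = 0.01834 mol (1:1 mole ratio)
[CH3COOH] = 0.01834 mol / 0.009765 L = 1.878 mol/L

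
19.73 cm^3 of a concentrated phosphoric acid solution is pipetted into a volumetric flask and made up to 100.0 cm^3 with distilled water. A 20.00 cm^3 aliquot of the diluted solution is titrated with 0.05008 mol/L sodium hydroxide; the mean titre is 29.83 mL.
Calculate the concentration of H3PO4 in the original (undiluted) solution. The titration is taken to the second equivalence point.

0.1893 mol/L

H3PO4 + 2 NaOH → Na2HPO4 + 2 H2O
n(NaOH) = 0.02983 × 0.05008 = 1.494 × 10^-3 mol
From the 1:2 ratio, n(H3PO4) in the aliquot = 1/2 × 1.494 × 10^-3 = 7.469 × 10^-4 mol
[H3PO4]_dilute = 7.469 × 10^-4 / 0.02000 = 0.03735 mol/L
Dilution factor = 100.0 / 19.73 = 5.068
[H3PO4]_stock = 0.03735 × 5.068 = 0.1893 mol/L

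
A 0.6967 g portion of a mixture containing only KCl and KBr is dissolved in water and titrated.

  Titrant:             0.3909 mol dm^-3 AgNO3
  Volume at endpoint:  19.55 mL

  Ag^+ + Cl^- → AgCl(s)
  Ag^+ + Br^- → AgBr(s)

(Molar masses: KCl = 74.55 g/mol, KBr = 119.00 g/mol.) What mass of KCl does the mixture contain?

0.3567 g

n(AgNO3) = 0.01955 × 0.3909 = 7.642 × 10^-3 mol
Let x = n(KCl), y = n(KBr).
Titrant: 1x + 1y = 7.642 × 10^-3;  mass: 74.55x + 119.00y = 0.6967
Solving, x = 4.785 × 10^-3 mol, y = 2.857 × 10^-3 mol
mass of KCl = 4.785 × 10^-3 × 74.55 = 0.3567 g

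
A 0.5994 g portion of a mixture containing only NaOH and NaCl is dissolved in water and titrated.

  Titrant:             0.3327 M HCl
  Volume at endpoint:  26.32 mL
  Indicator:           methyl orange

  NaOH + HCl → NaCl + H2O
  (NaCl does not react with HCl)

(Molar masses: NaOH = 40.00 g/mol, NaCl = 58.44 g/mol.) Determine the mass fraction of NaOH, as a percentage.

n(HCl) = 0.02632 × 0.3327 = 8.757 × 10^-3 mol
Let x = n(NaOH), y = n(NaCl).
Titrant: 1x = 8.757 × 10^-3;  mass: 40.00x + 58.44y = 0.5994
Solving, x = 8.757 × 10^-3 mol, y = 4.263 × 10^-3 mol
mass of NaOH = 8.757 × 10^-3 × 40.00 = 0.3503 g
% NaOH = 0.3503 / 0.5994 × 100 = 58.44 %

58.44 %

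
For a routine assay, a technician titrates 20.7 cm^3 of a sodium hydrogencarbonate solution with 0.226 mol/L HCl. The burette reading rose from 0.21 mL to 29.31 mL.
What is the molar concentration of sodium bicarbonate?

NaHCO3 + HCl → NaCl + H2O + CO2
n(HCl) = 0.0291 L × 0.226 mol/L = 6.58 × 10^-3 mol
n(NaHCO3) = 6.58 × 10^-3 mol (1:1 mole ratio)
[NaHCO3] = 6.58 × 10^-3 mol / 0.0207 L = 0.318 mol/L

0.318 mol/L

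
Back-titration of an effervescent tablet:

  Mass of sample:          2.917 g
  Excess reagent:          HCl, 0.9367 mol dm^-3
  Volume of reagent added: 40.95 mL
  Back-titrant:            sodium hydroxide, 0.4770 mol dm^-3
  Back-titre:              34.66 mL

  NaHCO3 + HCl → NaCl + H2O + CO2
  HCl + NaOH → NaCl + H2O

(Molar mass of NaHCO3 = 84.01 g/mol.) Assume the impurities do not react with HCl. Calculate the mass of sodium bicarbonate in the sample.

n(HCl) added = 0.04095 × 0.9367 = 0.03836 mol
n(NaOH) used in back-titration = 0.03466 × 0.4770 = 0.01653 mol
n(HCl) left over = 0.01653 mol (1:1 ratio)
n(HCl) consumed by analyte = 0.03836 − 0.01653 = 0.02183 mol
n(NaHCO3) = 0.02183 mol (1:1 ratio)
mass of NaHCO3 = 0.02183 × 84.01 = 1.834 g

1.834 g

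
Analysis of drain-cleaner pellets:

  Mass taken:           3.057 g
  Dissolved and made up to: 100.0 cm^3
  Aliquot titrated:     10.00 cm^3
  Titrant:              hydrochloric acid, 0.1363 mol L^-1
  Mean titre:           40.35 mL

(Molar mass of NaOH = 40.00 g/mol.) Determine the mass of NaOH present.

NaOH + HCl → NaCl + H2O
n(HCl) per titration = 0.04035 × 0.1363 = 5.500 × 10^-3 mol
n(NaOH) in each aliquot = 5.500 × 10^-3 mol (1:1 ratio)
n(NaOH) in the whole flask = 5.500 × 10^-3 × 100.0/10.00 = 0.05500 mol
mass of NaOH = 0.05500 × 40.00 = 2.200 g

2.200 g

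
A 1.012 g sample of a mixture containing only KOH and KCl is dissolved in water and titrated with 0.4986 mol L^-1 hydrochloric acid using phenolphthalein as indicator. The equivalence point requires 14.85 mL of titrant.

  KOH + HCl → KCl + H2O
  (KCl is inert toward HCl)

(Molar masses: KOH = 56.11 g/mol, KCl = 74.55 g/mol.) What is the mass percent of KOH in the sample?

n(HCl) = 0.01485 × 0.4986 = 7.404 × 10^-3 mol
Let x = n(KOH), y = n(KCl).
Titrant: 1x = 7.404 × 10^-3;  mass: 56.11x + 74.55y = 1.012
Solving, x = 7.404 × 10^-3 mol, y = 8.002 × 10^-3 mol
mass of KOH = 7.404 × 10^-3 × 56.11 = 0.4155 g
% KOH = 0.4155 / 1.012 × 100 = 41.05 %

41.05 %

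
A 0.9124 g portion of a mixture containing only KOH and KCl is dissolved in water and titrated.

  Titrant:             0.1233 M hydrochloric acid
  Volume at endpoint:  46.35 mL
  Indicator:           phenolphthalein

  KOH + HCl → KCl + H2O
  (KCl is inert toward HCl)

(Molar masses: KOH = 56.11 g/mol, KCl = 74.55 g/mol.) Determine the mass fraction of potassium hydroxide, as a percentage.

35.15 %

n(HCl) = 0.04635 × 0.1233 = 5.715 × 10^-3 mol
Let x = n(KOH), y = n(KCl).
Titrant: 1x = 5.715 × 10^-3;  mass: 56.11x + 74.55y = 0.9124
Solving, x = 5.715 × 10^-3 mol, y = 7.937 × 10^-3 mol
mass of KOH = 5.715 × 10^-3 × 56.11 = 0.3207 g
% KOH = 0.3207 / 0.9124 × 100 = 35.15 %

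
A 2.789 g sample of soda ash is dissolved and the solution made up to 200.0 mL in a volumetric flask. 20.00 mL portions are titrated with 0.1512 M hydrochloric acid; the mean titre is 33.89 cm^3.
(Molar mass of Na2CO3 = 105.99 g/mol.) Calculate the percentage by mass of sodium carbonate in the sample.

97.37 %

Na2CO3 + 2 HCl → 2 NaCl + H2O + CO2
n(HCl) per titration = 0.03389 × 0.1512 = 5.124 × 10^-3 mol
From the 1:2 ratio, n(Na2CO3) in each aliquot = 1/2 × 5.124 × 10^-3 = 2.562 × 10^-3 mol
n(Na2CO3) in the whole flask = 2.562 × 10^-3 × 200.0/20.00 = 0.02562 mol
mass of Na2CO3 = 0.02562 × 105.99 = 2.716 g
% Na2CO3 = 2.716 / 2.789 × 100 = 97.37 %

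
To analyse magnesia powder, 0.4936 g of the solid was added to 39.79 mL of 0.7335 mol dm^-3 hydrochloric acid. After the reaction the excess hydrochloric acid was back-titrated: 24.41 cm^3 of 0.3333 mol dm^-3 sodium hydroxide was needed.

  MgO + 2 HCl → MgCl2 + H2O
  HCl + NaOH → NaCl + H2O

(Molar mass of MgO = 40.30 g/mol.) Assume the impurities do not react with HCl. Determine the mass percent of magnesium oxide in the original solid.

85.93 %

n(HCl) added = 0.03979 × 0.7335 = 0.02919 mol
n(NaOH) used in back-titration = 0.02441 × 0.3333 = 8.136 × 10^-3 mol
n(HCl) left over = 8.136 × 10^-3 mol (1:1 ratio)
n(HCl) consumed by analyte = 0.02919 − 8.136 × 10^-3 = 0.02105 mol
From the 1:2 ratio, n(MgO) = 1/2 × 0.02105 = 0.01053 mol
mass of MgO = 0.01053 × 40.30 = 0.4242 g
% MgO = 0.4242 / 0.4936 × 100 = 85.93 %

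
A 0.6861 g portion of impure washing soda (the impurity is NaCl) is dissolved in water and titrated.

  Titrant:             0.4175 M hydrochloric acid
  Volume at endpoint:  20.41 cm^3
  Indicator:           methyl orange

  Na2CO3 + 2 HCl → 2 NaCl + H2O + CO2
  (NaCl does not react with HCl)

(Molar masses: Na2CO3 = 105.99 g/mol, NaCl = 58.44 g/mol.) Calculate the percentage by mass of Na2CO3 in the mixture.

65.82 %

n(HCl) = 0.02041 × 0.4175 = 8.521 × 10^-3 mol
Let x = n(Na2CO3), y = n(NaCl).
Titrant: 2x = 8.521 × 10^-3;  mass: 105.99x + 58.44y = 0.6861
Solving, x = 4.261 × 10^-3 mol, y = 4.013 × 10^-3 mol
mass of Na2CO3 = 4.261 × 10^-3 × 105.99 = 0.4516 g
% Na2CO3 = 0.4516 / 0.6861 × 100 = 65.82 %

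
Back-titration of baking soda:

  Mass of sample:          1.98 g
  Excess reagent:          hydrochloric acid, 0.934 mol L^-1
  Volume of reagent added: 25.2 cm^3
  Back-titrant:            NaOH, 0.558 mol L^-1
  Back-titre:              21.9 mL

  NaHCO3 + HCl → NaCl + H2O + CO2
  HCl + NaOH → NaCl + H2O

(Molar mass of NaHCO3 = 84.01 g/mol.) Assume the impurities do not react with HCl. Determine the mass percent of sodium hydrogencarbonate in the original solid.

48.0 %

n(HCl) added = 0.0252 × 0.934 = 0.0235 mol
n(NaOH) used in back-titration = 0.0219 × 0.558 = 0.0122 mol
n(HCl) left over = 0.0122 mol (1:1 ratio)
n(HCl) consumed by analyte = 0.0235 − 0.0122 = 0.0113 mol
n(NaHCO3) = 0.0113 mol (1:1 ratio)
mass of NaHCO3 = 0.0113 × 84.01 = 0.951 g
% NaHCO3 = 0.951 / 1.98 × 100 = 48.0 %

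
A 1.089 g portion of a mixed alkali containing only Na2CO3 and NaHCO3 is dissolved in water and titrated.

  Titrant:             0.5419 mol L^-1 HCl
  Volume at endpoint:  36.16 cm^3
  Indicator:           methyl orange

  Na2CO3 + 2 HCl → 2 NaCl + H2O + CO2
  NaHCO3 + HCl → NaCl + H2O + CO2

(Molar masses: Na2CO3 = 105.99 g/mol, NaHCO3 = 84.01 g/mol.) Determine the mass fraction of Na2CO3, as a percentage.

n(HCl) = 0.03616 × 0.5419 = 0.01960 mol
Let x = n(Na2CO3), y = n(NaHCO3).
Titrant: 2x + 1y = 0.01960;  mass: 105.99x + 84.01y = 1.089
Solving, x = 8.983 × 10^-3 mol, y = 1.630 × 10^-3 mol
mass of Na2CO3 = 8.983 × 10^-3 × 105.99 = 0.9521 g
% Na2CO3 = 0.9521 / 1.089 × 100 = 87.42 %

87.42 %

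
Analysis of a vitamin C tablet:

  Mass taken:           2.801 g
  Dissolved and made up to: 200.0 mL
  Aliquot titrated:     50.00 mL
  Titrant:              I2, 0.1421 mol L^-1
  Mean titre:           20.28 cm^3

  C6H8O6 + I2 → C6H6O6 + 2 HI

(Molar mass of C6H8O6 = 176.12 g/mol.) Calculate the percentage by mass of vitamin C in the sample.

n(I2) per titration = 0.02028 × 0.1421 = 2.882 × 10^-3 mol
n(C6H8O6) in each aliquot = 2.882 × 10^-3 mol (1:1 ratio)
n(C6H8O6) in the whole flask = 2.882 × 10^-3 × 200.0/50.00 = 0.01153 mol
mass of C6H8O6 = 0.01153 × 176.12 = 2.030 g
% C6H8O6 = 2.030 / 2.801 × 100 = 72.48 %

72.48 %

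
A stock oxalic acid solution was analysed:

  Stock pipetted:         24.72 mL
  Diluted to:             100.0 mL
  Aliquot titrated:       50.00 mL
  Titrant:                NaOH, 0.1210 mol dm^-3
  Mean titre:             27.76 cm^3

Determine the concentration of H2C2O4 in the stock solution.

H2C2O4 + 2 NaOH → Na2C2O4 + 2 H2O
n(NaOH) = 0.02776 × 0.1210 = 3.359 × 10^-3 mol
From the 1:2 ratio, n(H2C2O4) in the aliquot = 1/2 × 3.359 × 10^-3 = 1.679 × 10^-3 mol
[H2C2O4]_dilute = 1.679 × 10^-3 / 0.05000 = 0.03359 mol/L
Dilution factor = 100.0 / 24.72 = 4.045
[H2C2O4]_stock = 0.03359 × 4.045 = 0.1359 mol/L

0.1359 mol/L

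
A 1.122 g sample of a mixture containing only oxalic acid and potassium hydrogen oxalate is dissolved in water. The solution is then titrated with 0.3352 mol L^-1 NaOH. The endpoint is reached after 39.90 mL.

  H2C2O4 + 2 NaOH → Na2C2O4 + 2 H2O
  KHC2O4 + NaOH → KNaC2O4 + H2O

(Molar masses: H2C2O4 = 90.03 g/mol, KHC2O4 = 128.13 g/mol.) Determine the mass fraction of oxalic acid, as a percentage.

n(NaOH) = 0.03990 × 0.3352 = 0.01337 mol
Let x = n(H2C2O4), y = n(KHC2O4).
Titrant: 2x + 1y = 0.01337;  mass: 90.03x + 128.13y = 1.122
Solving, x = 3.559 × 10^-3 mol, y = 6.256 × 10^-3 mol
mass of H2C2O4 = 3.559 × 10^-3 × 90.03 = 0.3204 g
% H2C2O4 = 0.3204 / 1.122 × 100 = 28.56 %

28.56 %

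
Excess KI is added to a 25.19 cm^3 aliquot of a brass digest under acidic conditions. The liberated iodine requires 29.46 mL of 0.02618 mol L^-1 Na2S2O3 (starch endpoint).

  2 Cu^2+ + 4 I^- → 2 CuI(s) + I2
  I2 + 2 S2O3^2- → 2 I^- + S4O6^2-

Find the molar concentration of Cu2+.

0.03062 mol/L

n(S2O3^2-) = 0.02946 × 0.02618 = 7.713 × 10^-4 mol
n(I2) = n(S2O3^2-)/2 = 3.856 × 10^-4 mol
From the 2:1 ratio, n(Cu2+) in the aliquot = 2/1 × 3.856 × 10^-4 = 7.713 × 10^-4 mol
[Cu2+] = 7.713 × 10^-4 / 0.02519 = 0.03062 mol/L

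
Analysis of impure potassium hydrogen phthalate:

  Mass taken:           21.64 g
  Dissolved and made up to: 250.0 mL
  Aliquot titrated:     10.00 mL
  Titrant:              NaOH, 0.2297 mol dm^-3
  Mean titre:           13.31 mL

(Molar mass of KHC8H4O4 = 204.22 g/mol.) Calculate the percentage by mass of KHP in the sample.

72.13 %

KHC8H4O4 + NaOH → KNaC8H4O4 + H2O
n(NaOH) per titration = 0.01331 × 0.2297 = 3.057 × 10^-3 mol
n(KHC8H4O4) in each aliquot = 3.057 × 10^-3 mol (1:1 ratio)
n(KHC8H4O4) in the whole flask = 3.057 × 10^-3 × 250.0/10.00 = 0.07643 mol
mass of KHC8H4O4 = 0.07643 × 204.22 = 15.61 g
% KHC8H4O4 = 15.61 / 21.64 × 100 = 72.13 %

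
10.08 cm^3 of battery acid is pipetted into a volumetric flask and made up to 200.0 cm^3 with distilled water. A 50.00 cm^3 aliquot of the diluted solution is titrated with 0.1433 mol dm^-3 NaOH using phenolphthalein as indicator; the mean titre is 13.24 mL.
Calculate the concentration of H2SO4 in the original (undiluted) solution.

0.3764 mol/L

H2SO4 + 2 NaOH → Na2SO4 + 2 H2O
n(NaOH) = 0.01324 × 0.1433 = 1.897 × 10^-3 mol
From the 1:2 ratio, n(H2SO4) in the aliquot = 1/2 × 1.897 × 10^-3 = 9.486 × 10^-4 mol
[H2SO4]_dilute = 9.486 × 10^-4 / 0.05000 = 0.01897 mol/L
Dilution factor = 200.0 / 10.08 = 19.84
[H2SO4]_stock = 0.01897 × 19.84 = 0.3764 mol/L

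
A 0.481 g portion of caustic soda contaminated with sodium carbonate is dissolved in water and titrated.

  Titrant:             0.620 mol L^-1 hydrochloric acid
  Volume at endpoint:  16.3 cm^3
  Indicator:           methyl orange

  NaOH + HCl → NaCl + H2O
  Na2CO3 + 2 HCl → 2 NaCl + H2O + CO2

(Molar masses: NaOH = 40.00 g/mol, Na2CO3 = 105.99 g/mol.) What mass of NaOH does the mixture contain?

n(HCl) = 0.0163 × 0.620 = 0.0101 mol
Let x = n(NaOH), y = n(Na2CO3).
Titrant: 1x + 2y = 0.0101;  mass: 40.00x + 105.99y = 0.481
Solving, x = 4.20 × 10^-3 mol, y = 2.95 × 10^-3 mol
mass of NaOH = 4.20 × 10^-3 × 40.00 = 0.168 g

0.168 g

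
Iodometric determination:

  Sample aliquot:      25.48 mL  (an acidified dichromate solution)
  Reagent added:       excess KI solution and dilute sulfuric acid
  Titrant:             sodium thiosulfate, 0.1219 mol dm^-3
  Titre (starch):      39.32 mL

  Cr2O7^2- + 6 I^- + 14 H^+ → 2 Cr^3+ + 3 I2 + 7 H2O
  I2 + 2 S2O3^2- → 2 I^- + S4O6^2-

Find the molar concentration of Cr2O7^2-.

0.03135 mol/L

n(S2O3^2-) = 0.03932 × 0.1219 = 4.793 × 10^-3 mol
n(I2) = n(S2O3^2-)/2 = 2.397 × 10^-3 mol
From the 1:3 ratio, n(Cr2O7^2-) in the aliquot = 1/3 × 2.397 × 10^-3 = 7.989 × 10^-4 mol
[Cr2O7^2-] = 7.989 × 10^-4 / 0.02548 = 0.03135 mol/L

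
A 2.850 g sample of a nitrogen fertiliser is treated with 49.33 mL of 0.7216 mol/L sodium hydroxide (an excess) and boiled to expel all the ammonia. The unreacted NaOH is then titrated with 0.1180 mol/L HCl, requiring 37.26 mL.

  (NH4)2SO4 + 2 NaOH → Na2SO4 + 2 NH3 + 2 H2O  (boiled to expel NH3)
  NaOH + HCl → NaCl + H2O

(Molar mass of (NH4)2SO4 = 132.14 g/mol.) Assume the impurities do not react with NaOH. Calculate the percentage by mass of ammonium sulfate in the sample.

72.33 %

n(NaOH) added = 0.04933 × 0.7216 = 0.03560 mol
n(HCl) used in back-titration = 0.03726 × 0.1180 = 4.397 × 10^-3 mol
n(NaOH) left over = 4.397 × 10^-3 mol (1:1 ratio)
n(NaOH) consumed by analyte = 0.03560 − 4.397 × 10^-3 = 0.03120 mol
From the 1:2 ratio, n((NH4)2SO4) = 1/2 × 0.03120 = 0.01560 mol
mass of (NH4)2SO4 = 0.01560 × 132.14 = 2.061 g
% (NH4)2SO4 = 2.061 / 2.850 × 100 = 72.33 %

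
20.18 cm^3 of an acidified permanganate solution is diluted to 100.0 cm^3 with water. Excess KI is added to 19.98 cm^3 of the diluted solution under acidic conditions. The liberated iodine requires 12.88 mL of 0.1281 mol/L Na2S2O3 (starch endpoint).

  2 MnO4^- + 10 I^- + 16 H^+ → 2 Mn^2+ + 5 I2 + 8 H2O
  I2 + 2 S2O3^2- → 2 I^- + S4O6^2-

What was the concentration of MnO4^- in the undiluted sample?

0.08184 mol/L

n(S2O3^2-) = 0.01288 × 0.1281 = 1.650 × 10^-3 mol
n(I2) = n(S2O3^2-)/2 = 8.250 × 10^-4 mol
From the 2:5 ratio, n(MnO4^-) in the aliquot = 2/5 × 8.250 × 10^-4 = 3.300 × 10^-4 mol
[MnO4^-]_dilute = 3.300 × 10^-4 / 0.01998 = 0.01652 mol/L
[MnO4^-]_original = 0.01652 × 100.0/20.18 = 0.08184 mol/L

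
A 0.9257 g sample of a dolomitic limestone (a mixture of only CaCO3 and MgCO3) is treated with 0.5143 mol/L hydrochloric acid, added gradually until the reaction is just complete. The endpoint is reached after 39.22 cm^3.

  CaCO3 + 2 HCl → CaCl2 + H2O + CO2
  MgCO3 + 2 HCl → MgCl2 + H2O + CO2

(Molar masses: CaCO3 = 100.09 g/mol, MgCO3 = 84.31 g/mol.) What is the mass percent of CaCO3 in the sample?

n(HCl) = 0.03922 × 0.5143 = 0.02017 mol
Let x = n(CaCO3), y = n(MgCO3).
Titrant: 2x + 2y = 0.02017;  mass: 100.09x + 84.31y = 0.9257
Solving, x = 4.778 × 10^-3 mol, y = 5.307 × 10^-3 mol
mass of CaCO3 = 4.778 × 10^-3 × 100.09 = 0.4782 g
% CaCO3 = 0.4782 / 0.9257 × 100 = 51.66 %

51.66 %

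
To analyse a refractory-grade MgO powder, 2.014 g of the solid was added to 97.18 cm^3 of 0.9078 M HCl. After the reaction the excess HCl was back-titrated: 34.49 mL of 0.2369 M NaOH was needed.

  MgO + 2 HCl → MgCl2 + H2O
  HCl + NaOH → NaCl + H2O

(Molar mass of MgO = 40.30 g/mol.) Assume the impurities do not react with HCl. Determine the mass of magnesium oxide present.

1.613 g

n(HCl) added = 0.09718 × 0.9078 = 0.08822 mol
n(NaOH) used in back-titration = 0.03449 × 0.2369 = 8.171 × 10^-3 mol
n(HCl) left over = 8.171 × 10^-3 mol (1:1 ratio)
n(HCl) consumed by analyte = 0.08822 − 8.171 × 10^-3 = 0.08005 mol
From the 1:2 ratio, n(MgO) = 1/2 × 0.08005 = 0.04002 mol
mass of MgO = 0.04002 × 40.30 = 1.613 g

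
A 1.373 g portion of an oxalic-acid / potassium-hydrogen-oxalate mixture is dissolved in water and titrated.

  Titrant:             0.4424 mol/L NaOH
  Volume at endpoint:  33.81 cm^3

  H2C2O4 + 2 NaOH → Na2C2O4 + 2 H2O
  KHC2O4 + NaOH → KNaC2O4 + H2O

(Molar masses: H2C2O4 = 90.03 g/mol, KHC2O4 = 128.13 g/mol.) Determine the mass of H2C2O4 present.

0.2944 g

n(NaOH) = 0.03381 × 0.4424 = 0.01496 mol
Let x = n(H2C2O4), y = n(KHC2O4).
Titrant: 2x + 1y = 0.01496;  mass: 90.03x + 128.13y = 1.373
Solving, x = 3.270 × 10^-3 mol, y = 8.418 × 10^-3 mol
mass of H2C2O4 = 3.270 × 10^-3 × 90.03 = 0.2944 g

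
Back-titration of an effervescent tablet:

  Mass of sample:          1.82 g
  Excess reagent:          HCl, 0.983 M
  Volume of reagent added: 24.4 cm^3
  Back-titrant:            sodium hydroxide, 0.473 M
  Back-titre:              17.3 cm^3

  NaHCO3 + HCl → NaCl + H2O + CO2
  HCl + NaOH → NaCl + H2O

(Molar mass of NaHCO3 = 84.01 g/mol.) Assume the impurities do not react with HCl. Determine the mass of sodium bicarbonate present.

n(HCl) added = 0.0244 × 0.983 = 0.0240 mol
n(NaOH) used in back-titration = 0.0173 × 0.473 = 8.18 × 10^-3 mol
n(HCl) left over = 8.18 × 10^-3 mol (1:1 ratio)
n(HCl) consumed by analyte = 0.0240 − 8.18 × 10^-3 = 0.0158 mol
n(NaHCO3) = 0.0158 mol (1:1 ratio)
mass of NaHCO3 = 0.0158 × 84.01 = 1.33 g

1.33 g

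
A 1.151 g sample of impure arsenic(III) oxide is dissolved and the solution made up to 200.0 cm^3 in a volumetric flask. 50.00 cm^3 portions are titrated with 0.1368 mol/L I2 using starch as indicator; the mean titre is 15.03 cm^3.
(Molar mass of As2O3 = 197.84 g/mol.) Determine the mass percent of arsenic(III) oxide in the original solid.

As2O3 + 2 I2 + 2 H2O → As2O5 + 4 HI
n(I2) per titration = 0.01503 × 0.1368 = 2.056 × 10^-3 mol
From the 1:2 ratio, n(As2O3) in each aliquot = 1/2 × 2.056 × 10^-3 = 1.028 × 10^-3 mol
n(As2O3) in the whole flask = 1.028 × 10^-3 × 200.0/50.00 = 4.112 × 10^-3 mol
mass of As2O3 = 4.112 × 10^-3 × 197.84 = 0.8136 g
% As2O3 = 0.8136 / 1.151 × 100 = 70.68 %

70.68 %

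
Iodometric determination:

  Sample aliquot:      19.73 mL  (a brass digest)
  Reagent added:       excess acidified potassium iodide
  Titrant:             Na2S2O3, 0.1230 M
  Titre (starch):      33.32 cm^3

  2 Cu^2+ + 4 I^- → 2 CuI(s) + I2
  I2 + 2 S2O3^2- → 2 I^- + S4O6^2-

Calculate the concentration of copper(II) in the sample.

n(S2O3^2-) = 0.03332 × 0.1230 = 4.098 × 10^-3 mol
n(I2) = n(S2O3^2-)/2 = 2.049 × 10^-3 mol
From the 2:1 ratio, n(Cu2+) in the aliquot = 2/1 × 2.049 × 10^-3 = 4.098 × 10^-3 mol
[Cu2+] = 4.098 × 10^-3 / 0.01973 = 0.2077 mol/L

0.2077 M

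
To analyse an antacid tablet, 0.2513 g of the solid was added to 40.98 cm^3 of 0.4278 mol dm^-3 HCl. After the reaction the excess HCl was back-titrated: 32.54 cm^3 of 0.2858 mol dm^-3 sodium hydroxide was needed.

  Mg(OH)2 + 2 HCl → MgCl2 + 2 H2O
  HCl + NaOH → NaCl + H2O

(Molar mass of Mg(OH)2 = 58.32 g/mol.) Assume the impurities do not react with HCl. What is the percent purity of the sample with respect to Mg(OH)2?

n(HCl) added = 0.04098 × 0.4278 = 0.01753 mol
n(NaOH) used in back-titration = 0.03254 × 0.2858 = 9.300 × 10^-3 mol
n(HCl) left over = 9.300 × 10^-3 mol (1:1 ratio)
n(HCl) consumed by analyte = 0.01753 − 9.300 × 10^-3 = 8.231 × 10^-3 mol
From the 1:2 ratio, n(Mg(OH)2) = 1/2 × 8.231 × 10^-3 = 4.116 × 10^-3 mol
mass of Mg(OH)2 = 4.116 × 10^-3 × 58.32 = 0.2400 g
% Mg(OH)2 = 0.2400 / 0.2513 × 100 = 95.51 %

95.51 %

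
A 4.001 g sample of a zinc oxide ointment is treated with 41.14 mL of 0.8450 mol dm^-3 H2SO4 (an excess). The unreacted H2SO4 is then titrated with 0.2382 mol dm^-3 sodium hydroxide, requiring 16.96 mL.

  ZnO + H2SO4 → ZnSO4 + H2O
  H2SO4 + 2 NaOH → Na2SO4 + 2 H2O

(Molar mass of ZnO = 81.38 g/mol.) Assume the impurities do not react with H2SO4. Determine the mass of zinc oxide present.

2.665 g

n(H2SO4) added = 0.04114 × 0.8450 = 0.03476 mol
n(NaOH) used in back-titration = 0.01696 × 0.2382 = 4.040 × 10^-3 mol
From the 1:2 ratio, n(H2SO4) left over = 1/2 × 4.040 × 10^-3 = 2.020 × 10^-3 mol
n(H2SO4) consumed by analyte = 0.03476 − 2.020 × 10^-3 = 0.03274 mol
n(ZnO) = 0.03274 mol (1:1 ratio)
mass of ZnO = 0.03274 × 81.38 = 2.665 g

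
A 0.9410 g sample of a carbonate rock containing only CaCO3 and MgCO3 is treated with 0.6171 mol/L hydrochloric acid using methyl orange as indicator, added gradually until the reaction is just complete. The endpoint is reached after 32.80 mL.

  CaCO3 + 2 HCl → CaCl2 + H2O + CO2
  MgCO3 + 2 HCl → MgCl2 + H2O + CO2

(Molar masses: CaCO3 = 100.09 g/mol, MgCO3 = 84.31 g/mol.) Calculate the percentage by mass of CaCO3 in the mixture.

n(HCl) = 0.03280 × 0.6171 = 0.02024 mol
Let x = n(CaCO3), y = n(MgCO3).
Titrant: 2x + 2y = 0.02024;  mass: 100.09x + 84.31y = 0.9410
Solving, x = 5.561 × 10^-3 mol, y = 4.560 × 10^-3 mol
mass of CaCO3 = 5.561 × 10^-3 × 100.09 = 0.5566 g
% CaCO3 = 0.5566 / 0.9410 × 100 = 59.15 %

59.15 %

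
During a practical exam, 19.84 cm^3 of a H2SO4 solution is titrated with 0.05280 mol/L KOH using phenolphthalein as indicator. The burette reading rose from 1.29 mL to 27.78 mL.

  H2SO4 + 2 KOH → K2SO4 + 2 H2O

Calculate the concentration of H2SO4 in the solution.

n(KOH) = 0.02649 L × 0.05280 mol/L = 1.399 × 10^-3 mol
From the 1:2 mole ratio, n(H2SO4) = 1/2 × 1.399 × 10^-3 = 6.993 × 10^-4 mol
[H2SO4] = 6.993 × 10^-4 mol / 0.01984 L = 0.03525 mol/L

0.03525 mol/L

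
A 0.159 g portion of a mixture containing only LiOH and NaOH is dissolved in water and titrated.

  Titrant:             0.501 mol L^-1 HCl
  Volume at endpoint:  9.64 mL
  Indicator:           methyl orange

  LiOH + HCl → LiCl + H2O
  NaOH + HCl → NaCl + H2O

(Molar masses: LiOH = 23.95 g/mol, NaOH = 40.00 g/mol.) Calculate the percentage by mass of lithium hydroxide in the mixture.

n(HCl) = 0.00964 × 0.501 = 4.83 × 10^-3 mol
Let x = n(LiOH), y = n(NaOH).
Titrant: 1x + 1y = 4.83 × 10^-3;  mass: 23.95x + 40.00y = 0.159
Solving, x = 2.13 × 10^-3 mol, y = 2.70 × 10^-3 mol
mass of LiOH = 2.13 × 10^-3 × 23.95 = 0.0510 g
% LiOH = 0.0510 / 0.159 × 100 = 32.1 %

32.1 %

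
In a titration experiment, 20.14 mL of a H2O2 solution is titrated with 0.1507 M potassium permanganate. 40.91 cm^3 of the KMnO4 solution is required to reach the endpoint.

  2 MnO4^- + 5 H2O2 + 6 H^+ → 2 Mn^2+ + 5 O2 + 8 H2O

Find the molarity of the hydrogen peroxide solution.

n(KMnO4) = 0.04091 L × 0.1507 mol/L = 6.165 × 10^-3 mol
From the 5:2 mole ratio, n(H2O2) = 5/2 × 6.165 × 10^-3 = 0.01541 mol
[H2O2] = 0.01541 mol / 0.02014 L = 0.7653 mol/L

0.7653 M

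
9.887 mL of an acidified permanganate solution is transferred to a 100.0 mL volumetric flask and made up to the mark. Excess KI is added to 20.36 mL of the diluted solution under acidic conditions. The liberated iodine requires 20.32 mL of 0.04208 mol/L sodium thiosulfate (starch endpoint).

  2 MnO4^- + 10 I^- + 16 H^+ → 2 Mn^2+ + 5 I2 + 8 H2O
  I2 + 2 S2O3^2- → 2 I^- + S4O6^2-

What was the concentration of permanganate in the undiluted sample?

0.08495 mol/L

n(S2O3^2-) = 0.02032 × 0.04208 = 8.551 × 10^-4 mol
n(I2) = n(S2O3^2-)/2 = 4.275 × 10^-4 mol
From the 2:5 ratio, n(MnO4^-) in the aliquot = 2/5 × 4.275 × 10^-4 = 1.710 × 10^-4 mol
[MnO4^-]_dilute = 1.710 × 10^-4 / 0.02036 = 0.008399 mol/L
[MnO4^-]_original = 0.008399 × 100.0/9.887 = 0.08495 mol/L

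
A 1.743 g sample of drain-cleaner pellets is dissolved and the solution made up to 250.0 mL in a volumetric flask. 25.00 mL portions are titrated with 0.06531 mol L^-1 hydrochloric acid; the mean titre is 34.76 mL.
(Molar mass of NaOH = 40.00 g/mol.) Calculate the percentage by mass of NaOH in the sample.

NaOH + HCl → NaCl + H2O
n(HCl) per titration = 0.03476 × 0.06531 = 2.270 × 10^-3 mol
n(NaOH) in each aliquot = 2.270 × 10^-3 mol (1:1 ratio)
n(NaOH) in the whole flask = 2.270 × 10^-3 × 250.0/25.00 = 0.02270 mol
mass of NaOH = 0.02270 × 40.00 = 0.9081 g
% NaOH = 0.9081 / 1.743 × 100 = 52.10 %

52.10 %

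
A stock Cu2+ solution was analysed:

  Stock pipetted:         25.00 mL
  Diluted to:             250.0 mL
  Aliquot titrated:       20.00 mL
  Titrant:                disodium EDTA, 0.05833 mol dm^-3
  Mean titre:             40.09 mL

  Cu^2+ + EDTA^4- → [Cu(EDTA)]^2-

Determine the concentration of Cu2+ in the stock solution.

1.169 mol/L

n(EDTA) = 0.04009 × 0.05833 = 2.338 × 10^-3 mol
n(Cu2+) in the aliquot = 2.338 × 10^-3 mol (1:1 ratio)
[Cu2+]_dilute = 2.338 × 10^-3 / 0.02000 = 0.1169 mol/L
Dilution factor = 250.0 / 25.00 = 10.00
[Cu2+]_stock = 0.1169 × 10.00 = 1.169 mol/L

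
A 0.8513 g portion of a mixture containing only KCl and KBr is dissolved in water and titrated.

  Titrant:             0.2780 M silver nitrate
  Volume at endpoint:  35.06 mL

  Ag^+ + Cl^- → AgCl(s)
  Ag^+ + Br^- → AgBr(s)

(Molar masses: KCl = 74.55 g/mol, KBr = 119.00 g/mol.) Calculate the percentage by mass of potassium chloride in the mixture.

60.79 %

n(AgNO3) = 0.03506 × 0.2780 = 9.747 × 10^-3 mol
Let x = n(KCl), y = n(KBr).
Titrant: 1x + 1y = 9.747 × 10^-3;  mass: 74.55x + 119.00y = 0.8513
Solving, x = 6.942 × 10^-3 mol, y = 2.805 × 10^-3 mol
mass of KCl = 6.942 × 10^-3 × 74.55 = 0.5175 g
% KCl = 0.5175 / 0.8513 × 100 = 60.79 %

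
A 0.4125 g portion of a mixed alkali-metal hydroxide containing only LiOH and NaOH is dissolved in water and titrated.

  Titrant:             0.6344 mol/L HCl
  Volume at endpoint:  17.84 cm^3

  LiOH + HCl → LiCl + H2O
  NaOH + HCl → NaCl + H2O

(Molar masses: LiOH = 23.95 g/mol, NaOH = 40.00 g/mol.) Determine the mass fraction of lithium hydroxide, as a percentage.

14.55 %

n(HCl) = 0.01784 × 0.6344 = 0.01132 mol
Let x = n(LiOH), y = n(NaOH).
Titrant: 1x + 1y = 0.01132;  mass: 23.95x + 40.00y = 0.4125
Solving, x = 2.505 × 10^-3 mol, y = 8.813 × 10^-3 mol
mass of LiOH = 2.505 × 10^-3 × 23.95 = 0.06000 g
% LiOH = 0.06000 / 0.4125 × 100 = 14.55 %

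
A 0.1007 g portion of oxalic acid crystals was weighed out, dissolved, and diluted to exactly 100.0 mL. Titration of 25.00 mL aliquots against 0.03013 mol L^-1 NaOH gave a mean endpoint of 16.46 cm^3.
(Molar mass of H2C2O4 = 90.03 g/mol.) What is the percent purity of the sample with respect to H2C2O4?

H2C2O4 + 2 NaOH → Na2C2O4 + 2 H2O
n(NaOH) per titration = 0.01646 × 0.03013 = 4.959 × 10^-4 mol
From the 1:2 ratio, n(H2C2O4) in each aliquot = 1/2 × 4.959 × 10^-4 = 2.480 × 10^-4 mol
n(H2C2O4) in the whole flask = 2.480 × 10^-4 × 100.0/25.00 = 9.919 × 10^-4 mol
mass of H2C2O4 = 9.919 × 10^-4 × 90.03 = 0.08930 g
% H2C2O4 = 0.08930 / 0.1007 × 100 = 88.68 %

88.68 %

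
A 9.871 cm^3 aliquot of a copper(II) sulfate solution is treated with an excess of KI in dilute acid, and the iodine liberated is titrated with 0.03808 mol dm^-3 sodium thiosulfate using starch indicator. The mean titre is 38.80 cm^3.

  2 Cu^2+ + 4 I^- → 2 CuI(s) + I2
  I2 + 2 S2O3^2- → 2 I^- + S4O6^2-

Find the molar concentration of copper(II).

0.1497 mol/L

n(S2O3^2-) = 0.03880 × 0.03808 = 1.478 × 10^-3 mol
n(I2) = n(S2O3^2-)/2 = 7.388 × 10^-4 mol
From the 2:1 ratio, n(Cu2+) in the aliquot = 2/1 × 7.388 × 10^-4 = 1.478 × 10^-3 mol
[Cu2+] = 1.478 × 10^-3 / 0.009871 = 0.1497 mol/L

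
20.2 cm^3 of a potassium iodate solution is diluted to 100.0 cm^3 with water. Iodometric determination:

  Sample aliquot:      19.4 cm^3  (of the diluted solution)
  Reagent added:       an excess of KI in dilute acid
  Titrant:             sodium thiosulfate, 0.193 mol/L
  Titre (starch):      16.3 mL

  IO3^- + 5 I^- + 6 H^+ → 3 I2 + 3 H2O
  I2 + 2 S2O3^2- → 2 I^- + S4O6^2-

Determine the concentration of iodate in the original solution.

0.134 mol/L

n(S2O3^2-) = 0.0163 × 0.193 = 3.15 × 10^-3 mol
n(I2) = n(S2O3^2-)/2 = 1.57 × 10^-3 mol
From the 1:3 ratio, n(IO3^-) in the aliquot = 1/3 × 1.57 × 10^-3 = 5.24 × 10^-4 mol
[IO3^-]_dilute = 5.24 × 10^-4 / 0.0194 = 0.0270 mol/L
[IO3^-]_original = 0.0270 × 100.0/20.2 = 0.134 mol/L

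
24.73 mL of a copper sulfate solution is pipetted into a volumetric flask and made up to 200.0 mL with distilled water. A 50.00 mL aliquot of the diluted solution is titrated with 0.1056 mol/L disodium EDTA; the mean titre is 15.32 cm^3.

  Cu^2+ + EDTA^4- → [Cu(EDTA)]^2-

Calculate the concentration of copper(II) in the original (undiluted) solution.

0.2617 mol/L

n(EDTA) = 0.01532 × 0.1056 = 1.618 × 10^-3 mol
n(Cu2+) in the aliquot = 1.618 × 10^-3 mol (1:1 ratio)
[Cu2+]_dilute = 1.618 × 10^-3 / 0.05000 = 0.03236 mol/L
Dilution factor = 200.0 / 24.73 = 8.087
[Cu2+]_stock = 0.03236 × 8.087 = 0.2617 mol/L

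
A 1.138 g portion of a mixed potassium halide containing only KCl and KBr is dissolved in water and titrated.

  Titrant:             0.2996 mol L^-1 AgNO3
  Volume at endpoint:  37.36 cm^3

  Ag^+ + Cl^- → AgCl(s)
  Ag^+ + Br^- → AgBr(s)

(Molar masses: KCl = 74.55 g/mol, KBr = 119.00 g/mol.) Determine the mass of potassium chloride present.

0.3253 g

n(AgNO3) = 0.03736 × 0.2996 = 0.01119 mol
Let x = n(KCl), y = n(KBr).
Titrant: 1x + 1y = 0.01119;  mass: 74.55x + 119.00y = 1.138
Solving, x = 4.364 × 10^-3 mol, y = 6.829 × 10^-3 mol
mass of KCl = 4.364 × 10^-3 × 74.55 = 0.3253 g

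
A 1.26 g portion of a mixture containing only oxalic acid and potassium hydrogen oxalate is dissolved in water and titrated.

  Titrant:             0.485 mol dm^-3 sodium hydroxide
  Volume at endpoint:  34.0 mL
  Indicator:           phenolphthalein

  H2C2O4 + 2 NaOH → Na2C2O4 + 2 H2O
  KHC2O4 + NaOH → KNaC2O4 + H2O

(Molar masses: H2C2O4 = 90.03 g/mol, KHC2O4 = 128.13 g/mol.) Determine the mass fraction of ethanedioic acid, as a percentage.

36.7 %

n(NaOH) = 0.0340 × 0.485 = 0.0165 mol
Let x = n(H2C2O4), y = n(KHC2O4).
Titrant: 2x + 1y = 0.0165;  mass: 90.03x + 128.13y = 1.26
Solving, x = 5.13 × 10^-3 mol, y = 6.23 × 10^-3 mol
mass of H2C2O4 = 5.13 × 10^-3 × 90.03 = 0.462 g
% H2C2O4 = 0.462 / 1.26 × 100 = 36.7 %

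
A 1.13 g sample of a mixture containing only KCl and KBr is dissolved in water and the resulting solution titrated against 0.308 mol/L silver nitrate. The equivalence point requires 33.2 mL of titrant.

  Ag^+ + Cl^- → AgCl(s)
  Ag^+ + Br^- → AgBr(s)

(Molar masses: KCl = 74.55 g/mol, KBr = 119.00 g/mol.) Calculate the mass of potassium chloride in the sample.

0.146 g

n(AgNO3) = 0.0332 × 0.308 = 0.0102 mol
Let x = n(KCl), y = n(KBr).
Titrant: 1x + 1y = 0.0102;  mass: 74.55x + 119.00y = 1.13
Solving, x = 1.95 × 10^-3 mol, y = 8.27 × 10^-3 mol
mass of KCl = 1.95 × 10^-3 × 74.55 = 0.146 g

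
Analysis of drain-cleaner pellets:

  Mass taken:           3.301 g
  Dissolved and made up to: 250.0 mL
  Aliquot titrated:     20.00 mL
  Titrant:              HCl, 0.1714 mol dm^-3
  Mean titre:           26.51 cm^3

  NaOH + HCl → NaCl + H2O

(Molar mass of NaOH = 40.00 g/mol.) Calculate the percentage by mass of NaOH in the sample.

68.82 %

n(HCl) per titration = 0.02651 × 0.1714 = 4.544 × 10^-3 mol
n(NaOH) in each aliquot = 4.544 × 10^-3 mol (1:1 ratio)
n(NaOH) in the whole flask = 4.544 × 10^-3 × 250.0/20.00 = 0.05680 mol
mass of NaOH = 0.05680 × 40.00 = 2.272 g
% NaOH = 2.272 / 3.301 × 100 = 68.82 %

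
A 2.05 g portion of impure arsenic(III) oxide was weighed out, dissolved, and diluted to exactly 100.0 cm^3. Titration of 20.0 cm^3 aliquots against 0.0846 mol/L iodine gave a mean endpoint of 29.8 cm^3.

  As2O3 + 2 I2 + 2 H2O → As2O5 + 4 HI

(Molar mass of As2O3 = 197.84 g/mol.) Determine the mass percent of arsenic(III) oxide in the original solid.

n(I2) per titration = 0.0298 × 0.0846 = 2.52 × 10^-3 mol
From the 1:2 ratio, n(As2O3) in each aliquot = 1/2 × 2.52 × 10^-3 = 1.26 × 10^-3 mol
n(As2O3) in the whole flask = 1.26 × 10^-3 × 100.0/20.0 = 6.30 × 10^-3 mol
mass of As2O3 = 6.30 × 10^-3 × 197.84 = 1.25 g
% As2O3 = 1.25 / 2.05 × 100 = 60.8 %

60.8 %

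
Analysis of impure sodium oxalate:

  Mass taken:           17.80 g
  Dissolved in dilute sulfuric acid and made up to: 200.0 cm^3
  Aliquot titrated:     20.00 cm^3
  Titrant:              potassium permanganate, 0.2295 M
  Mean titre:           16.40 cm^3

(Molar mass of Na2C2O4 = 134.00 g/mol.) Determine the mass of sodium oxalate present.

12.61 g

2 MnO4^- + 5 C2O4^2- + 16 H^+ → 2 Mn^2+ + 10 CO2 + 8 H2O
n(KMnO4) per titration = 0.01640 × 0.2295 = 3.764 × 10^-3 mol
From the 5:2 ratio, n(Na2C2O4) in each aliquot = 5/2 × 3.764 × 10^-3 = 9.409 × 10^-3 mol
n(Na2C2O4) in the whole flask = 9.409 × 10^-3 × 200.0/20.00 = 0.09409 mol
mass of Na2C2O4 = 0.09409 × 134.00 = 12.61 g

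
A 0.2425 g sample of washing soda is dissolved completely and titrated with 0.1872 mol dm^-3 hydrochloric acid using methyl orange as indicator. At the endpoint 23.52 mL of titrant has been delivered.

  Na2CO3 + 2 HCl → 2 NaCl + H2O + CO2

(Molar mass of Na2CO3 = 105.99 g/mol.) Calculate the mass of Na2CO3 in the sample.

n(HCl) = 0.02352 L × 0.1872 mol/L = 4.403 × 10^-3 mol
From the 1:2 ratio, n(Na2CO3) = 1/2 × 4.403 × 10^-3 = 2.201 × 10^-3 mol
mass of Na2CO3 = 2.201 × 10^-3 × 105.99 g/mol = 0.2333 g

0.2333 g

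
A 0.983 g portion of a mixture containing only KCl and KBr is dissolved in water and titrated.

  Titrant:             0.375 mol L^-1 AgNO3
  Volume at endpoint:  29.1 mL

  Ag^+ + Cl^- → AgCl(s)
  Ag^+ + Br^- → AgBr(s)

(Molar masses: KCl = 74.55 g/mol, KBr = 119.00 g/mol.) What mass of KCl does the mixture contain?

n(AgNO3) = 0.0291 × 0.375 = 0.0109 mol
Let x = n(KCl), y = n(KBr).
Titrant: 1x + 1y = 0.0109;  mass: 74.55x + 119.00y = 0.983
Solving, x = 7.10 × 10^-3 mol, y = 3.81 × 10^-3 mol
mass of KCl = 7.10 × 10^-3 × 74.55 = 0.529 g

0.529 g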